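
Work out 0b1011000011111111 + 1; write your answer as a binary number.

0b1011000100000000

The trailing 8 digits are 1 (max in base 2), so adding 1 cascades: they roll to 0 and the next digit up increments.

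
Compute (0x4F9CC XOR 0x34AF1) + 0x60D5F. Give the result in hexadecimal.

First 0x4F9CC XOR 0x34AF1 = 0x7B33D.
Add column by column in base 16, right to left:
  D+F = C carry 1
  3+5+1 = 9
  3+D = 0 carry 1
  B+0+1 = C
  7+6 = D

0xDC09C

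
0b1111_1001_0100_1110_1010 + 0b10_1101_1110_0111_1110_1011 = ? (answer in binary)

0b1111010111110011010101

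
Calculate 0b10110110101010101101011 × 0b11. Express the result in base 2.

Multiply each base-2 digit by 3, carrying:
  1×3 = 3 → write 1 carry 1
  1×3+1 = 4 → write 0 carry 2
  0×3+2 = 2 → write 0 carry 1
  1×3+1 = 4 → write 0 carry 2
  0×3+2 = 2 → write 0 carry 1
  1×3+1 = 4 → write 0 carry 2
  1×3+2 = 5 → write 1 carry 2
  0×3+2 = 2 → write 0 carry 1
  1×3+1 = 4 → write 0 carry 2
  0×3+2 = 2 → write 0 carry 1
  1×3+1 = 4 → write 0 carry 2
  0×3+2 = 2 → write 0 carry 1
  1×3+1 = 4 → write 0 carry 2
  0×3+2 = 2 → write 0 carry 1
  1×3+1 = 4 → write 0 carry 2
  0×3+2 = 2 → write 0 carry 1
  1×3+1 = 4 → write 0 carry 2
  1×3+2 = 5 → write 1 carry 2
  0×3+2 = 2 → write 0 carry 1
  1×3+1 = 4 → write 0 carry 2
  1×3+2 = 5 → write 1 carry 2
  0×3+2 = 2 → write 0 carry 1
  1×3+1 = 4 → write 0 carry 2
  remaining carry: 10

0b1000100100000000001000001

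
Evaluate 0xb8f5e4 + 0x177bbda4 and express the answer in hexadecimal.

Add column by column in base 16, right to left:
  4+4 = 8
  e+a = 8 carry 1
  5+d+1 = 3 carry 1
  f+b+1 = b carry 1
  8+b+1 = 4 carry 1
  b+7+1 = 3 carry 1
  0+7+1 = 8
  0+1 = 1

0x1834b388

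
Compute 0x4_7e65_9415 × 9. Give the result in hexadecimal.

0x28719234bd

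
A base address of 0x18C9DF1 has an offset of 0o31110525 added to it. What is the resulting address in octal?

0o174227506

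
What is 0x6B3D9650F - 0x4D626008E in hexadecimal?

0x1DDB36481

Subtract column by column in base 16:
  F-E → 1
  0-8 → 8 (borrow)
  5-0-1 → 4
  6-0 → 6
  9-6 → 3
  D-2 → B
  3-6 → D (borrow)
  B-D-1 → D (borrow)
  6-4-1 → 1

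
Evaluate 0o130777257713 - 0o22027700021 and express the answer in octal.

Subtract column by column in base 8:
  3-1 → 2
  1-2 → 7 (borrow)
  7-0-1 → 6
  7-0 → 7
  5-0 → 5
  2-7 → 3 (borrow)
  7-7-1 → 7 (borrow)
  7-2-1 → 4
  7-0 → 7
  0-2 → 6 (borrow)
  3-2-1 → 0
  1-0 → 1

0o106747357672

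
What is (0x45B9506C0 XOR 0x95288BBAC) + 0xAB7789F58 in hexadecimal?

0x17C0965CC4

First 0x45B9506C0 XOR 0x95288BBAC = 0xD091DBD6C.
Add column by column in base 16, right to left:
  C+8 = 4 carry 1
  6+5+1 = C
  D+F = C carry 1
  B+9+1 = 5 carry 1
  D+8+1 = 6 carry 1
  1+7+1 = 9
  9+7 = 0 carry 1
  0+B+1 = C
  D+A = 7 carry 1
  final carry 1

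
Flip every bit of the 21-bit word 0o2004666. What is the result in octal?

0o5773111

Each oct digit d becomes 7−d:
  2→5, 0→7, 0→7, 4→3, 6→1, 6→1, 6→1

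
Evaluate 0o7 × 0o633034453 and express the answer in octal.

0o5475310055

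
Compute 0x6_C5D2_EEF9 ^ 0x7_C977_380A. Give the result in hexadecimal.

0x10CA5D6F3

XOR each hex digit independently (no carries):
  6^7=1, C^C=0, 5^9=C, D^7=A, 2^7=5, E^3=D, E^8=6, F^0=F, 9^A=3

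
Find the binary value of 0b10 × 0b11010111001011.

0b110101110010110

Multiply each base-2 digit by 2, carrying:
  1×2 = 2 → write 0 carry 1
  1×2+1 = 3 → write 1 carry 1
  0×2+1 = 1 → write 1
  1×2 = 2 → write 0 carry 1
  0×2+1 = 1 → write 1
  0×2 = 0 → write 0
  1×2 = 2 → write 0 carry 1
  1×2+1 = 3 → write 1 carry 1
  1×2+1 = 3 → write 1 carry 1
  0×2+1 = 1 → write 1
  1×2 = 2 → write 0 carry 1
  0×2+1 = 1 → write 1
  1×2 = 2 → write 0 carry 1
  1×2+1 = 3 → write 1 carry 1
  remaining carry: 1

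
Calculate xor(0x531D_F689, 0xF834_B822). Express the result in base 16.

XOR each hex digit independently (no carries):
  5^F=A, 3^8=B, 1^3=2, D^4=9, F^B=4, 6^8=E, 8^2=A, 9^2=B

0xAB294EAB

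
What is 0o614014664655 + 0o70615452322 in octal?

0o704632337177

Add column by column in base 8, right to left:
  5+2 = 7
  5+2 = 7
  6+3 = 1 carry 1
  4+2+1 = 7
  6+5 = 3 carry 1
  6+4+1 = 3 carry 1
  4+5+1 = 2 carry 1
  1+1+1 = 3
  0+6 = 6
  4+0 = 4
  1+7 = 0 carry 1
  6+0+1 = 7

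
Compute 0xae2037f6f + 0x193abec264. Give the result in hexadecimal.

Add column by column in base 16, right to left:
  f+4 = 3 carry 1
  6+6+1 = d
  f+2 = 1 carry 1
  7+c+1 = 4 carry 1
  3+e+1 = 2 carry 1
  0+b+1 = c
  2+a = c
  e+3 = 1 carry 1
  a+9+1 = 4 carry 1
  0+1+1 = 2

0x241cc241d3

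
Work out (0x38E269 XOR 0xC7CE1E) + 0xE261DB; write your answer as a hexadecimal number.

0x1E18E52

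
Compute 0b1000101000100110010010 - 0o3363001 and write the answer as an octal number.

0b1000101000100110010010 = 0o10504622 in octal.
Subtract column by column in base 8:
  2-1 → 1
  2-0 → 2
  6-0 → 6
  4-3 → 1
  0-6 → 2 (borrow)
  5-3-1 → 1
  0-3 → 5 (borrow)
  1-0-1 → 0

0o5121621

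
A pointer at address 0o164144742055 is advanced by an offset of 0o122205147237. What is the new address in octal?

0o306352111314

Add column by column in base 8, right to left:
  5+7 = 4 carry 1
  5+3+1 = 1 carry 1
  0+2+1 = 3
  2+7 = 1 carry 1
  4+4+1 = 1 carry 1
  7+1+1 = 1 carry 1
  4+5+1 = 2 carry 1
  4+0+1 = 5
  1+2 = 3
  4+2 = 6
  6+2 = 0 carry 1
  1+1+1 = 3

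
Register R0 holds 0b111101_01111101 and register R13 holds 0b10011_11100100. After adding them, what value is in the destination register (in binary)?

0b101000101100001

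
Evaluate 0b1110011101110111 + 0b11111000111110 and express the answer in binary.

0b10010010110110101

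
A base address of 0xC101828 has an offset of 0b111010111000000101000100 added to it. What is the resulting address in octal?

0o1476714554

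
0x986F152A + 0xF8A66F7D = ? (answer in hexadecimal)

0x1911584A7

Add column by column in base 16, right to left:
  A+D = 7 carry 1
  2+7+1 = A
  5+F = 4 carry 1
  1+6+1 = 8
  F+6 = 5 carry 1
  6+A+1 = 1 carry 1
  8+8+1 = 1 carry 1
  9+F+1 = 9 carry 1
  final carry 1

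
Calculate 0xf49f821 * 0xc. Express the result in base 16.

0xb777a18c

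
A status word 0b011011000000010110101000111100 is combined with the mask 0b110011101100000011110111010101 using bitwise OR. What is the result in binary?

OR bit by bit (1 where either bit is 1):
  011011000000010110101000111100
| 110011101100000011110111010101
= 111011101100010111111111111101

0b111011101100010111111111111101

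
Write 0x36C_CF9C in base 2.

Expand each hex digit to 4 bits: 3=0011 6=0110 C=1100 C=1100 F=1111 9=1001 C=1100.

0b11011011001100111110011100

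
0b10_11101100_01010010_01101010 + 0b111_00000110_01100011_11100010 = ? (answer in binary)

0b1001111100101011011001001100

Add column by column in base 2, right to left:
  0+0 = 0
  1+1 = 0 carry 1
  0+0+1 = 1
  1+0 = 1
  0+0 = 0
  1+1 = 0 carry 1
  1+1+1 = 1 carry 1
  0+1+1 = 0 carry 1
  0+1+1 = 0 carry 1
  1+1+1 = 1 carry 1
  0+0+1 = 1
  0+0 = 0
  1+0 = 1
  0+1 = 1
  1+1 = 0 carry 1
  0+0+1 = 1
  0+0 = 0
  0+1 = 1
  1+1 = 0 carry 1
  1+0+1 = 0 carry 1
  0+0+1 = 1
  1+0 = 1
  1+0 = 1
  1+0 = 1
  0+1 = 1
  1+1 = 0 carry 1
  0+1+1 = 0 carry 1
  final carry 1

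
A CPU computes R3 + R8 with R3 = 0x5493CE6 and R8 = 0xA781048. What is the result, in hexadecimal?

Add column by column in base 16, right to left:
  6+8 = E
  E+4 = 2 carry 1
  C+0+1 = D
  3+1 = 4
  9+8 = 1 carry 1
  4+7+1 = C
  5+A = F

0xFC14D2E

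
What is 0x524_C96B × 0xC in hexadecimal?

0x3DB97104

Multiply each base-16 digit by 12, carrying:
  B×12 = 132 → write 4 carry 8
  6×12+8 = 80 → write 0 carry 5
  9×12+5 = 113 → write 1 carry 7
  C×12+7 = 151 → write 7 carry 9
  4×12+9 = 57 → write 9 carry 3
  2×12+3 = 27 → write B carry 1
  5×12+1 = 61 → write D carry 3
  remaining carry: 3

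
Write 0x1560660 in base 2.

0b1010101100000011001100000

Expand each hex digit to 4 bits: 1=0001 5=0101 6=0110 0=0000 6=0110 6=0110 0=0000.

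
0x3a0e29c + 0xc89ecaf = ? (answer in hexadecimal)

0x102acf4b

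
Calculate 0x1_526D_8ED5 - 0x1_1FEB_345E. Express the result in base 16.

Subtract column by column in base 16:
  5-E → 7 (borrow)
  D-5-1 → 7
  E-4 → A
  8-3 → 5
  D-B → 2
  6-E → 8 (borrow)
  2-F-1 → 2 (borrow)
  5-1-1 → 3
  1-1 → 0

0x32825A77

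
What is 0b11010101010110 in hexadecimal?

Group the bits into nibbles: 0011 0101 0101 0110 → 3556.

0x3556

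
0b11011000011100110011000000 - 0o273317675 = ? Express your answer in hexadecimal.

0x742D03

0b11011000011100110011000000 = 0x361CCC0 in hexadecimal.
0o273317675 = 0x2ED9FBD in hexadecimal.
Subtract column by column in base 16:
  0-D → 3 (borrow)
  C-B-1 → 0
  C-F → D (borrow)
  C-9-1 → 2
  1-D → 4 (borrow)
  6-E-1 → 7 (borrow)
  3-2-1 → 0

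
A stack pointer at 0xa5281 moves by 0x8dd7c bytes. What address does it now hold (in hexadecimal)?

0x132ffd

Add column by column in base 16, right to left:
  1+c = d
  8+7 = f
  2+d = f
  5+d = 2 carry 1
  a+8+1 = 3 carry 1
  final carry 1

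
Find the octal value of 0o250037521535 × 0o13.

0o3470534202377

Multiply each base-8 digit by 11, carrying:
  5×11 = 55 → write 7 carry 6
  3×11+6 = 39 → write 7 carry 4
  5×11+4 = 59 → write 3 carry 7
  1×11+7 = 18 → write 2 carry 2
  2×11+2 = 24 → write 0 carry 3
  5×11+3 = 58 → write 2 carry 7
  7×11+7 = 84 → write 4 carry 10
  3×11+10 = 43 → write 3 carry 5
  0×11+5 = 5 → write 5
  0×11 = 0 → write 0
  5×11 = 55 → write 7 carry 6
  2×11+6 = 28 → write 4 carry 3
  remaining carry: 3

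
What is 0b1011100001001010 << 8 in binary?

0b101110000100101000000000

Left shift by 8: append 8 zero bits.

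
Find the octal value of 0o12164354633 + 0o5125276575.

Add column by column in base 8, right to left:
  3+5 = 0 carry 1
  3+7+1 = 3 carry 1
  6+5+1 = 4 carry 1
  4+6+1 = 3 carry 1
  5+7+1 = 5 carry 1
  3+2+1 = 6
  4+5 = 1 carry 1
  6+2+1 = 1 carry 1
  1+1+1 = 3
  2+5 = 7
  1+0 = 1

0o17311653430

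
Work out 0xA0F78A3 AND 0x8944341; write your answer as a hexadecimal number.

0x8044001

AND each hex digit independently (no carries):
  A&8=8, 0&9=0, F&4=4, 7&4=4, 8&3=0, A&4=0, 3&1=1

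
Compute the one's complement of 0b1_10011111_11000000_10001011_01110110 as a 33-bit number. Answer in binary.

0b001100000001111110111010010001001

Invert each bit: 110011111110000001000101101110110 → 001100000001111110111010010001001.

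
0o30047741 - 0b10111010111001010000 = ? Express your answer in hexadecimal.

0x54a191

0o30047741 = 0x604fe1 in hexadecimal.
0b10111010111001010000 = 0xbae50 in hexadecimal.
Subtract column by column in base 16:
  1-0 → 1
  e-5 → 9
  f-e → 1
  4-a → a (borrow)
  0-b-1 → 4 (borrow)
  6-0-1 → 5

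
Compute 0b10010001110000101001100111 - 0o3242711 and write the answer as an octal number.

0b10010001110000101001100111 = 0o221605147 in octal.
Subtract column by column in base 8:
  7-1 → 6
  4-1 → 3
  1-7 → 2 (borrow)
  5-2-1 → 2
  0-4 → 4 (borrow)
  6-2-1 → 3
  1-3 → 6 (borrow)
  2-0-1 → 1
  2-0 → 2

0o216342236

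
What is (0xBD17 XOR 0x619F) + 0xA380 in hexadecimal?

First 0xBD17 XOR 0x619F = 0xDC88.
Add column by column in base 16, right to left:
  8+0 = 8
  8+8 = 0 carry 1
  C+3+1 = 0 carry 1
  D+A+1 = 8 carry 1
  final carry 1

0x18008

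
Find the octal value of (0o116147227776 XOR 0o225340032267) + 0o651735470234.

First 0o116147227776 XOR 0o225340032267 = 0o333207215511.
Add column by column in base 8, right to left:
  1+4 = 5
  1+3 = 4
  5+2 = 7
  5+0 = 5
  1+7 = 0 carry 1
  2+4+1 = 7
  7+5 = 4 carry 1
  0+3+1 = 4
  2+7 = 1 carry 1
  3+1+1 = 5
  3+5 = 0 carry 1
  3+6+1 = 2 carry 1
  final carry 1

0o1205144705745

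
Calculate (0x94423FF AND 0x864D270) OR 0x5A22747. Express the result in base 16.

0xDE62777

0x94423FF AND 0x864D270 = 0x8440270.
Then OR with 0x5A22747.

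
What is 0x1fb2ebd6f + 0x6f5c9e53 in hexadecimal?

0x26a8b5bc2

Add column by column in base 16, right to left:
  f+3 = 2 carry 1
  6+5+1 = c
  d+e = b carry 1
  b+9+1 = 5 carry 1
  e+c+1 = b carry 1
  2+5+1 = 8
  b+f = a carry 1
  f+6+1 = 6 carry 1
  1+0+1 = 2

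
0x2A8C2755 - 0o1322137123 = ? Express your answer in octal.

0x2A8C2755 = 0o5243023525 in octal.
Subtract column by column in base 8:
  5-3 → 2
  2-2 → 0
  5-1 → 4
  3-7 → 4 (borrow)
  2-3-1 → 6 (borrow)
  0-1-1 → 6 (borrow)
  3-2-1 → 0
  4-2 → 2
  2-3 → 7 (borrow)
  5-1-1 → 3

0o3720664402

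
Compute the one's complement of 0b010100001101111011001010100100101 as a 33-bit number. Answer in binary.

0b101011110010000100110101011011010

Invert each bit: 010100001101111011001010100100101 → 101011110010000100110101011011010.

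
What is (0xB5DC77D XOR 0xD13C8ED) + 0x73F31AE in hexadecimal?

0xD8D413E

First 0xB5DC77D XOR 0xD13C8ED = 0x64E0F90.
Add column by column in base 16, right to left:
  0+E = E
  9+A = 3 carry 1
  F+1+1 = 1 carry 1
  0+3+1 = 4
  E+F = D carry 1
  4+3+1 = 8
  6+7 = D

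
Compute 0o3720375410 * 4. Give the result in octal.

0o17501766040

Multiply each base-8 digit by 4, carrying:
  0×4 = 0 → write 0
  1×4 = 4 → write 4
  4×4 = 16 → write 0 carry 2
  5×4+2 = 22 → write 6 carry 2
  7×4+2 = 30 → write 6 carry 3
  3×4+3 = 15 → write 7 carry 1
  0×4+1 = 1 → write 1
  2×4 = 8 → write 0 carry 1
  7×4+1 = 29 → write 5 carry 3
  3×4+3 = 15 → write 7 carry 1
  remaining carry: 1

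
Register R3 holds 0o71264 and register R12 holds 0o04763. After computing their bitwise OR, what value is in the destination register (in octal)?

0o75767

OR each oct digit independently (no carries):
  7|0=7, 1|4=5, 2|7=7, 6|6=6, 4|3=7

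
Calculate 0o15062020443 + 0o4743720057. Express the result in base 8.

Add column by column in base 8, right to left:
  3+7 = 2 carry 1
  4+5+1 = 2 carry 1
  4+0+1 = 5
  0+0 = 0
  2+2 = 4
  0+7 = 7
  2+3 = 5
  6+4 = 2 carry 1
  0+7+1 = 0 carry 1
  5+4+1 = 2 carry 1
  1+0+1 = 2

0o22025740522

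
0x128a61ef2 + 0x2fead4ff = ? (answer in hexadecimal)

0x15890f3f1

Add column by column in base 16, right to left:
  2+f = 1 carry 1
  f+f+1 = f carry 1
  e+4+1 = 3 carry 1
  1+d+1 = f
  6+a = 0 carry 1
  a+e+1 = 9 carry 1
  8+f+1 = 8 carry 1
  2+2+1 = 5
  1+0 = 1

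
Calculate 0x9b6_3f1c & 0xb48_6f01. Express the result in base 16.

AND each hex digit independently (no carries):
  9&b=9, b&4=0, 6&8=0, 3&6=2, f&f=f, 1&0=0, c&1=0

0x9002f00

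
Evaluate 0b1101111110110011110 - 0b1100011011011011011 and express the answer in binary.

0b1100011011000011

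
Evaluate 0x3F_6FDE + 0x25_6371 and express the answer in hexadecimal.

0x64D34F

Add column by column in base 16, right to left:
  E+1 = F
  D+7 = 4 carry 1
  F+3+1 = 3 carry 1
  6+6+1 = D
  F+5 = 4 carry 1
  3+2+1 = 6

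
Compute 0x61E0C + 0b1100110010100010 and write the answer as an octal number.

0o1565256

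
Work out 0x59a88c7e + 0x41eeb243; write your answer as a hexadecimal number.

0x9b973ec1

Add column by column in base 16, right to left:
  e+3 = 1 carry 1
  7+4+1 = c
  c+2 = e
  8+b = 3 carry 1
  8+e+1 = 7 carry 1
  a+e+1 = 9 carry 1
  9+1+1 = b
  5+4 = 9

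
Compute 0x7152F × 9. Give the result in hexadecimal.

0x3FBEA7

Multiply each base-16 digit by 9, carrying:
  F×9 = 135 → write 7 carry 8
  2×9+8 = 26 → write A carry 1
  5×9+1 = 46 → write E carry 2
  1×9+2 = 11 → write B
  7×9 = 63 → write F carry 3
  remaining carry: 3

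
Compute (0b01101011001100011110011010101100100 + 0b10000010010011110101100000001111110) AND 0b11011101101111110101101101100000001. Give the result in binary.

Add column by column in base 2, right to left:
  0+0 = 0
  0+1 = 1
  1+1 = 0 carry 1
  0+1+1 = 0 carry 1
  0+1+1 = 0 carry 1
  1+1+1 = 1 carry 1
  1+1+1 = 1 carry 1
  0+0+1 = 1
  1+0 = 1
  0+0 = 0
  1+0 = 1
  0+0 = 0
  1+0 = 1
  1+0 = 1
  0+1 = 1
  0+1 = 1
  1+0 = 1
  1+1 = 0 carry 1
  1+0+1 = 0 carry 1
  1+1+1 = 1 carry 1
  0+1+1 = 0 carry 1
  0+1+1 = 0 carry 1
  0+1+1 = 0 carry 1
  1+0+1 = 0 carry 1
  1+0+1 = 0 carry 1
  0+1+1 = 0 carry 1
  0+0+1 = 1
  1+0 = 1
  1+1 = 0 carry 1
  0+0+1 = 1
  1+0 = 1
  0+0 = 0
  1+0 = 1
  1+0 = 1
  0+1 = 1
Sum = 0b11101101100000010011111010111100010; now AND with 0b11011101101111110101101101100000001:
  11101101100000010011111010111100010
& 11011101101111110101101101100000001
= 11001101100000010001101000100000000

0b11001101100000010001101000100000000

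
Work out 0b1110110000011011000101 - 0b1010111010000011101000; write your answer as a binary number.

0b11110110010111011101

Subtract column by column in base 2:
  1-0 → 1
  0-0 → 0
  1-0 → 1
  0-1 → 1 (borrow)
  0-0-1 → 1 (borrow)
  0-1-1 → 0 (borrow)
  1-1-1 → 1 (borrow)
  1-1-1 → 1 (borrow)
  0-0-1 → 1 (borrow)
  1-0-1 → 0
  1-0 → 1
  0-0 → 0
  0-0 → 0
  0-1 → 1 (borrow)
  0-0-1 → 1 (borrow)
  0-1-1 → 0 (borrow)
  1-1-1 → 1 (borrow)
  1-1-1 → 1 (borrow)
  0-0-1 → 1 (borrow)
  1-1-1 → 1 (borrow)
  1-0-1 → 0
  1-1 → 0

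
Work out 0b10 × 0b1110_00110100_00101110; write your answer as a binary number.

0b111000110100001011100

Multiply each base-2 digit by 2, carrying:
  0×2 = 0 → write 0
  1×2 = 2 → write 0 carry 1
  1×2+1 = 3 → write 1 carry 1
  1×2+1 = 3 → write 1 carry 1
  0×2+1 = 1 → write 1
  1×2 = 2 → write 0 carry 1
  0×2+1 = 1 → write 1
  0×2 = 0 → write 0
  0×2 = 0 → write 0
  0×2 = 0 → write 0
  1×2 = 2 → write 0 carry 1
  0×2+1 = 1 → write 1
  1×2 = 2 → write 0 carry 1
  1×2+1 = 3 → write 1 carry 1
  0×2+1 = 1 → write 1
  0×2 = 0 → write 0
  0×2 = 0 → write 0
  1×2 = 2 → write 0 carry 1
  1×2+1 = 3 → write 1 carry 1
  1×2+1 = 3 → write 1 carry 1
  remaining carry: 1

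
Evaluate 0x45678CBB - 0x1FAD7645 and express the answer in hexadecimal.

0x25BA1676

Subtract column by column in base 16:
  B-5 → 6
  B-4 → 7
  C-6 → 6
  8-7 → 1
  7-D → A (borrow)
  6-A-1 → B (borrow)
  5-F-1 → 5 (borrow)
  4-1-1 → 2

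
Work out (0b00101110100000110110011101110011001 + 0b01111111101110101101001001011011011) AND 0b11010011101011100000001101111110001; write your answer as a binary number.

Add column by column in base 2, right to left:
  1+1 = 0 carry 1
  0+1+1 = 0 carry 1
  0+0+1 = 1
  1+1 = 0 carry 1
  1+1+1 = 1 carry 1
  0+0+1 = 1
  0+1 = 1
  1+1 = 0 carry 1
  1+0+1 = 0 carry 1
  1+1+1 = 1 carry 1
  0+0+1 = 1
  1+0 = 1
  1+1 = 0 carry 1
  1+0+1 = 0 carry 1
  0+0+1 = 1
  0+1 = 1
  1+0 = 1
  1+1 = 0 carry 1
  0+1+1 = 0 carry 1
  1+0+1 = 0 carry 1
  1+1+1 = 1 carry 1
  0+0+1 = 1
  0+1 = 1
  0+1 = 1
  0+1 = 1
  0+0 = 0
  1+1 = 0 carry 1
  0+1+1 = 0 carry 1
  1+1+1 = 1 carry 1
  1+1+1 = 1 carry 1
  1+1+1 = 1 carry 1
  0+1+1 = 0 carry 1
  1+1+1 = 1 carry 1
  0+1+1 = 0 carry 1
  final carry 1
Sum = 0b10101110001111100011100111001110100; now AND with 0b11010011101011100000001101111110001:
  10101110001111100011100111001110100
& 11010011101011100000001101111110001
= 10000010001011100000000101001110000

0b10000010001011100000000101001110000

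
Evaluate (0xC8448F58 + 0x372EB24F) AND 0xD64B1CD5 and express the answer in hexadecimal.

0xD6430085

Add column by column in base 16, right to left:
  8+F = 7 carry 1
  5+4+1 = A
  F+2 = 1 carry 1
  8+B+1 = 4 carry 1
  4+E+1 = 3 carry 1
  4+2+1 = 7
  8+7 = F
  C+3 = F
Sum = 0xFF7341A7; now AND with 0xD64B1CD5:
  F&D=D, F&6=6, 7&4=4, 3&B=3, 4&1=0, 1&C=0, A&D=8, 7&5=5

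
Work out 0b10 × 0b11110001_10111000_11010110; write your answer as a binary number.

0b1111000110111000110101100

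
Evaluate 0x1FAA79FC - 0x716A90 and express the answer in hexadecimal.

Subtract column by column in base 16:
  C-0 → C
  F-9 → 6
  9-A → F (borrow)
  7-6-1 → 0
  A-1 → 9
  A-7 → 3
  F-0 → F
  1-0 → 1

0x1F390F6C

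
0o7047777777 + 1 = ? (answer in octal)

The trailing 7 digits are 7 (max in base 8), so adding 1 cascades: they roll to 0 and the next digit up increments.

0o7050000000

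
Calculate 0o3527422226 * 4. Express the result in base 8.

0o16536111130

Multiply each base-8 digit by 4, carrying:
  6×4 = 24 → write 0 carry 3
  2×4+3 = 11 → write 3 carry 1
  2×4+1 = 9 → write 1 carry 1
  2×4+1 = 9 → write 1 carry 1
  2×4+1 = 9 → write 1 carry 1
  4×4+1 = 17 → write 1 carry 2
  7×4+2 = 30 → write 6 carry 3
  2×4+3 = 11 → write 3 carry 1
  5×4+1 = 21 → write 5 carry 2
  3×4+2 = 14 → write 6 carry 1
  remaining carry: 1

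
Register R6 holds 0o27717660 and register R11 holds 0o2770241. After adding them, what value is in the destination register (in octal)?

0o32710121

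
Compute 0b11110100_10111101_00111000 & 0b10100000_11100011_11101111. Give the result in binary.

0b101000001010000100101000

AND bit by bit (1 only where both bits are 1):
  111101001011110100111000
& 101000001110001111101111
= 101000001010000100101000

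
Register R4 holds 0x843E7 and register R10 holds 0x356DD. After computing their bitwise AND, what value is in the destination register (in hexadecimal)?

AND each hex digit independently (no carries):
  8&3=0, 4&5=4, 3&6=2, E&D=C, 7&D=5

0x042C5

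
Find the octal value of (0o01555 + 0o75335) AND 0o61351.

Add column by column in base 8, right to left:
  5+5 = 2 carry 1
  5+3+1 = 1 carry 1
  5+3+1 = 1 carry 1
  1+5+1 = 7
  0+7 = 7
Sum = 0o77112; now AND with 0o61351:
  7&6=6, 7&1=1, 1&3=1, 1&5=1, 2&1=0

0o61110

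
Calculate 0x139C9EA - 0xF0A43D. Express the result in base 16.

Subtract column by column in base 16:
  A-D → D (borrow)
  E-3-1 → A
  9-4 → 5
  C-A → 2
  9-0 → 9
  3-F → 4 (borrow)
  1-0-1 → 0

0x4925AD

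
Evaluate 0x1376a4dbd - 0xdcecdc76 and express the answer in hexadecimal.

Subtract column by column in base 16:
  d-6 → 7
  b-7 → 4
  d-c → 1
  4-d → 7 (borrow)
  a-c-1 → d (borrow)
  6-e-1 → 7 (borrow)
  7-c-1 → a (borrow)
  3-d-1 → 5 (borrow)
  1-0-1 → 0

0x5a7d7147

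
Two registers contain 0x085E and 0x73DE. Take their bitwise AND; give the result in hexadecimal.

AND each hex digit independently (no carries):
  0&7=0, 8&3=0, 5&D=5, E&E=E

0x005E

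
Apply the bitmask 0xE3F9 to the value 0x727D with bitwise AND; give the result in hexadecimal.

AND each hex digit independently (no carries):
  7&E=6, 2&3=2, 7&F=7, D&9=9

0x6279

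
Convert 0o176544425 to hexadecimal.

0x1fac915

Each octal digit is 3 bits: 1=001 7=111 6=110 5=101 4=100 4=100 4=100 2=010 5=101.
Group the bits into nibbles: 0001 1111 1010 1100 1001 0001 0101 → 1fac915.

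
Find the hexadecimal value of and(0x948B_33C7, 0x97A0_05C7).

AND each hex digit independently (no carries):
  9&9=9, 4&7=4, 8&A=8, B&0=0, 3&0=0, 3&5=1, C&C=C, 7&7=7

0x948001C7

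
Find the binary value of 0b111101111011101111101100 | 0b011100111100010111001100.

0b111101111111111111101100

OR bit by bit (1 where either bit is 1):
  111101111011101111101100
| 011100111100010111001100
= 111101111111111111101100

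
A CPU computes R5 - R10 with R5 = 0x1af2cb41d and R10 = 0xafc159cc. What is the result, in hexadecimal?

Subtract column by column in base 16:
  d-c → 1
  1-c → 5 (borrow)
  4-9-1 → a (borrow)
  b-5-1 → 5
  c-1 → b
  2-c → 6 (borrow)
  f-f-1 → f (borrow)
  a-a-1 → f (borrow)
  1-0-1 → 0

0xff6b5a51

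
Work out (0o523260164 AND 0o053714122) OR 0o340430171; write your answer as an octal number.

0o343630171

0o523260164 AND 0o053714122 = 0o003200120.
Then OR with 0o340430171.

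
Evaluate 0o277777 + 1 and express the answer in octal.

The trailing 5 digits are 7 (max in base 8), so adding 1 cascades: they roll to 0 and the next digit up increments.

0o300000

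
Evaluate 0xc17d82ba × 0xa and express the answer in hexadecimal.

0x78ee71b44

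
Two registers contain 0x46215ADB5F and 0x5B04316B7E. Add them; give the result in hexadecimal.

Add column by column in base 16, right to left:
  F+E = D carry 1
  5+7+1 = D
  B+B = 6 carry 1
  D+6+1 = 4 carry 1
  A+1+1 = C
  5+3 = 8
  1+4 = 5
  2+0 = 2
  6+B = 1 carry 1
  4+5+1 = A

0xA1258C46DD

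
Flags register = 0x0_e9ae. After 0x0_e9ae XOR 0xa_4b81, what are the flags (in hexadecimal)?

XOR each hex digit independently (no carries):
  0^a=a, e^4=a, 9^b=2, a^8=2, e^1=f

0xaa22f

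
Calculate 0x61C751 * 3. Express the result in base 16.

Multiply each base-16 digit by 3, carrying:
  1×3 = 3 → write 3
  5×3 = 15 → write F
  7×3 = 21 → write 5 carry 1
  C×3+1 = 37 → write 5 carry 2
  1×3+2 = 5 → write 5
  6×3 = 18 → write 2 carry 1
  remaining carry: 1

0x12555F3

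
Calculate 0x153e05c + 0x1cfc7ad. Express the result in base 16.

0x323a809

Add column by column in base 16, right to left:
  c+d = 9 carry 1
  5+a+1 = 0 carry 1
  0+7+1 = 8
  e+c = a carry 1
  3+f+1 = 3 carry 1
  5+c+1 = 2 carry 1
  1+1+1 = 3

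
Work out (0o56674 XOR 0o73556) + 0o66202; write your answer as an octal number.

0o113524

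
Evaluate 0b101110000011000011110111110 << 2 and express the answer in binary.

0b10111000001100001111011111000

Left shift by 2: append 2 zero bits.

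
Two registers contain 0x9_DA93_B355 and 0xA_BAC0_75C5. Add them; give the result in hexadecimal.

0x149554291A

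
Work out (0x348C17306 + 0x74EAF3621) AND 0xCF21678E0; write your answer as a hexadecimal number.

0x892102820

Add column by column in base 16, right to left:
  6+1 = 7
  0+2 = 2
  3+6 = 9
  7+3 = A
  1+F = 0 carry 1
  C+A+1 = 7 carry 1
  8+E+1 = 7 carry 1
  4+4+1 = 9
  3+7 = A
Sum = 0xA9770A927; now AND with 0xCF21678E0:
  A&C=8, 9&F=9, 7&2=2, 7&1=1, 0&6=0, A&7=2, 9&8=8, 2&E=2, 7&0=0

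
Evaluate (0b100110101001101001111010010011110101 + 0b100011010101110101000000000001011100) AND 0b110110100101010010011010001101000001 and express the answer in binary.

0b100101010010011010000101000001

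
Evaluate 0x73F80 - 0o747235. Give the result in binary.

0x73F80 = 0b1110011111110000000 in binary.
0o747235 = 0b111100111010011101 in binary.
Subtract column by column in base 2:
  0-1 → 1 (borrow)
  0-0-1 → 1 (borrow)
  0-1-1 → 0 (borrow)
  0-1-1 → 0 (borrow)
  0-1-1 → 0 (borrow)
  0-0-1 → 1 (borrow)
  0-0-1 → 1 (borrow)
  1-1-1 → 1 (borrow)
  1-0-1 → 0
  1-1 → 0
  1-1 → 0
  1-1 → 0
  1-0 → 1
  1-0 → 1
  0-1 → 1 (borrow)
  0-1-1 → 0 (borrow)
  1-1-1 → 1 (borrow)
  1-1-1 → 1 (borrow)
  1-0-1 → 0

0b110111000011100011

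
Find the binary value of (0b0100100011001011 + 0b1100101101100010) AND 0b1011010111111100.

0b1010000101100

Add column by column in base 2, right to left:
  1+0 = 1
  1+1 = 0 carry 1
  0+0+1 = 1
  1+0 = 1
  0+0 = 0
  0+1 = 1
  1+1 = 0 carry 1
  1+0+1 = 0 carry 1
  0+1+1 = 0 carry 1
  0+1+1 = 0 carry 1
  0+0+1 = 1
  1+1 = 0 carry 1
  0+0+1 = 1
  0+0 = 0
  1+1 = 0 carry 1
  0+1+1 = 0 carry 1
  final carry 1
Sum = 0b10001010000101101; now AND with 0b1011010111111100:
  10001010000101101
& 01011010111111100
= 00001010000101100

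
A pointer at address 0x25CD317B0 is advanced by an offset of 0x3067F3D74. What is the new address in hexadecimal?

0x563525524

Add column by column in base 16, right to left:
  0+4 = 4
  B+7 = 2 carry 1
  7+D+1 = 5 carry 1
  1+3+1 = 5
  3+F = 2 carry 1
  D+7+1 = 5 carry 1
  C+6+1 = 3 carry 1
  5+0+1 = 6
  2+3 = 5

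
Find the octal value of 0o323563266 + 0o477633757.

Add column by column in base 8, right to left:
  6+7 = 5 carry 1
  6+5+1 = 4 carry 1
  2+7+1 = 2 carry 1
  3+3+1 = 7
  6+3 = 1 carry 1
  5+6+1 = 4 carry 1
  3+7+1 = 3 carry 1
  2+7+1 = 2 carry 1
  3+4+1 = 0 carry 1
  final carry 1

0o1023417245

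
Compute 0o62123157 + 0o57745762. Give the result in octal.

0o142071141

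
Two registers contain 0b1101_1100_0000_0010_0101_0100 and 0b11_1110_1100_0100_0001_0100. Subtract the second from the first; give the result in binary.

0b100111010011111001000000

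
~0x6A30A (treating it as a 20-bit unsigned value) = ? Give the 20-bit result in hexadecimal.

Each hex digit d becomes F−d:
  6→9, A→5, 3→C, 0→F, A→5

0x95CF5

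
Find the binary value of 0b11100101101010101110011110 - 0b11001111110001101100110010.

0b10101111001000001101100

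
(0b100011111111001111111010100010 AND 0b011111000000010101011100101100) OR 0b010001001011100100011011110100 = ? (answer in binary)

0b10011001011100101011011110100

0b100011111111001111111010100010 AND 0b011111000000010101011100101100 = 0b000011000000000101011000100000.
Then OR with 0b010001001011100100011011110100.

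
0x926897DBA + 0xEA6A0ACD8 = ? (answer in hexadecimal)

Add column by column in base 16, right to left:
  A+8 = 2 carry 1
  B+D+1 = 9 carry 1
  D+C+1 = A carry 1
  7+A+1 = 2 carry 1
  9+0+1 = A
  8+A = 2 carry 1
  6+6+1 = D
  2+A = C
  9+E = 7 carry 1
  final carry 1

0x17CD2A2A92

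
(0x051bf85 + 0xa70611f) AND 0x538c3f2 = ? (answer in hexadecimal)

0xa0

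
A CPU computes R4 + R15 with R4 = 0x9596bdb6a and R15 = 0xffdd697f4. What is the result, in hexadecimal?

0x195742735e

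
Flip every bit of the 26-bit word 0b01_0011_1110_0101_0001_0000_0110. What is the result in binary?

Invert each bit: 01001111100101000100000110 → 10110000011010111011111001.

0b10110000011010111011111001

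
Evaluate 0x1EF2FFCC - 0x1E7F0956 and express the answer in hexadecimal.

0x73F676

Subtract column by column in base 16:
  C-6 → 6
  C-5 → 7
  F-9 → 6
  F-0 → F
  2-F → 3 (borrow)
  F-7-1 → 7
  E-E → 0
  1-1 → 0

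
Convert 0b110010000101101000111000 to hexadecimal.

Group the bits into nibbles: 1100 1000 0101 1010 0011 1000 → C85A38.

0xC85A38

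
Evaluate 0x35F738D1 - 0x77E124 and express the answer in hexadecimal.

Subtract column by column in base 16:
  1-4 → D (borrow)
  D-2-1 → A
  8-1 → 7
  3-E → 5 (borrow)
  7-7-1 → F (borrow)
  F-7-1 → 7
  5-0 → 5
  3-0 → 3

0x357F57AD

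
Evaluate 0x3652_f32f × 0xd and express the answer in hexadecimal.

Multiply each base-16 digit by 13, carrying:
  f×13 = 195 → write 3 carry 12
  2×13+12 = 38 → write 6 carry 2
  3×13+2 = 41 → write 9 carry 2
  f×13+2 = 197 → write 5 carry 12
  2×13+12 = 38 → write 6 carry 2
  5×13+2 = 67 → write 3 carry 4
  6×13+4 = 82 → write 2 carry 5
  3×13+5 = 44 → write c carry 2
  remaining carry: 2

0x2c2365963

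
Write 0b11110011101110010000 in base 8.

Group the bits in threes: 011 110 011 101 110 010 000 → 3635620.

0o3635620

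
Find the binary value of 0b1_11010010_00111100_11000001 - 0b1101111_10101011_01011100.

Subtract column by column in base 2:
  1-0 → 1
  0-0 → 0
  0-1 → 1 (borrow)
  0-1-1 → 0 (borrow)
  0-1-1 → 0 (borrow)
  0-0-1 → 1 (borrow)
  1-1-1 → 1 (borrow)
  1-0-1 → 0
  0-1 → 1 (borrow)
  0-1-1 → 0 (borrow)
  1-0-1 → 0
  1-1 → 0
  1-0 → 1
  1-1 → 0
  0-0 → 0
  0-1 → 1 (borrow)
  0-1-1 → 0 (borrow)
  1-1-1 → 1 (borrow)
  0-1-1 → 0 (borrow)
  0-1-1 → 0 (borrow)
  1-0-1 → 0
  0-1 → 1 (borrow)
  1-1-1 → 1 (borrow)
  1-0-1 → 0
  1-0 → 1

0b1011000101001000101100101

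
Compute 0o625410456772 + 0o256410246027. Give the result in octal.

0o1104020725021

Add column by column in base 8, right to left:
  2+7 = 1 carry 1
  7+2+1 = 2 carry 1
  7+0+1 = 0 carry 1
  6+6+1 = 5 carry 1
  5+4+1 = 2 carry 1
  4+2+1 = 7
  0+0 = 0
  1+1 = 2
  4+4 = 0 carry 1
  5+6+1 = 4 carry 1
  2+5+1 = 0 carry 1
  6+2+1 = 1 carry 1
  final carry 1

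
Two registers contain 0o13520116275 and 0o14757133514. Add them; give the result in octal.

Add column by column in base 8, right to left:
  5+4 = 1 carry 1
  7+1+1 = 1 carry 1
  2+5+1 = 0 carry 1
  6+3+1 = 2 carry 1
  1+3+1 = 5
  1+1 = 2
  0+7 = 7
  2+5 = 7
  5+7 = 4 carry 1
  3+4+1 = 0 carry 1
  1+1+1 = 3

0o30477252011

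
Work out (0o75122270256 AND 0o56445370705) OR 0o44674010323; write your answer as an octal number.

0o54674270327

0o75122270256 AND 0o56445370705 = 0o54000270204.
Then OR with 0o44674010323.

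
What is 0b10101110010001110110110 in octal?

Group the bits in threes: 010 101 110 010 001 110 110 110 → 25621666.

0o25621666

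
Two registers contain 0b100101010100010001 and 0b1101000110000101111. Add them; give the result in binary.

0b10001110000101000000

Add column by column in base 2, right to left:
  1+1 = 0 carry 1
  0+1+1 = 0 carry 1
  0+1+1 = 0 carry 1
  0+1+1 = 0 carry 1
  1+0+1 = 0 carry 1
  0+1+1 = 0 carry 1
  0+0+1 = 1
  0+0 = 0
  1+0 = 1
  0+0 = 0
  1+1 = 0 carry 1
  0+1+1 = 0 carry 1
  1+0+1 = 0 carry 1
  0+0+1 = 1
  1+0 = 1
  0+1 = 1
  0+0 = 0
  1+1 = 0 carry 1
  0+1+1 = 0 carry 1
  final carry 1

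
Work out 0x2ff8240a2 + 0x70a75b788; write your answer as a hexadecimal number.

Add column by column in base 16, right to left:
  2+8 = a
  a+8 = 2 carry 1
  0+7+1 = 8
  4+b = f
  2+5 = 7
  8+7 = f
  f+a = 9 carry 1
  f+0+1 = 0 carry 1
  2+7+1 = a

0xa09f7f82a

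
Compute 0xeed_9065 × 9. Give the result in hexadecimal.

Multiply each base-16 digit by 9, carrying:
  5×9 = 45 → write d carry 2
  6×9+2 = 56 → write 8 carry 3
  0×9+3 = 3 → write 3
  9×9 = 81 → write 1 carry 5
  d×9+5 = 122 → write a carry 7
  e×9+7 = 133 → write 5 carry 8
  e×9+8 = 134 → write 6 carry 8
  remaining carry: 8

0x865a138d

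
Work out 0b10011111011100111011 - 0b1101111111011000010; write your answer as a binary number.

Subtract column by column in base 2:
  1-0 → 1
  1-1 → 0
  0-0 → 0
  1-0 → 1
  1-0 → 1
  1-0 → 1
  0-1 → 1 (borrow)
  0-1-1 → 0 (borrow)
  1-0-1 → 0
  1-1 → 0
  1-1 → 0
  0-1 → 1 (borrow)
  1-1-1 → 1 (borrow)
  1-1-1 → 1 (borrow)
  1-1-1 → 1 (borrow)
  1-1-1 → 1 (borrow)
  1-0-1 → 0
  0-1 → 1 (borrow)
  0-1-1 → 0 (borrow)
  1-0-1 → 0

0b101111100001111001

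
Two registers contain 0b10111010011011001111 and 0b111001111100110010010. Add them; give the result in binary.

Add column by column in base 2, right to left:
  1+0 = 1
  1+1 = 0 carry 1
  1+0+1 = 0 carry 1
  1+0+1 = 0 carry 1
  0+1+1 = 0 carry 1
  0+0+1 = 1
  1+0 = 1
  1+1 = 0 carry 1
  0+1+1 = 0 carry 1
  1+0+1 = 0 carry 1
  1+0+1 = 0 carry 1
  0+1+1 = 0 carry 1
  0+1+1 = 0 carry 1
  1+1+1 = 1 carry 1
  0+1+1 = 0 carry 1
  1+1+1 = 1 carry 1
  1+0+1 = 0 carry 1
  1+0+1 = 0 carry 1
  0+1+1 = 0 carry 1
  1+1+1 = 1 carry 1
  0+1+1 = 0 carry 1
  final carry 1

0b1010001010000001100001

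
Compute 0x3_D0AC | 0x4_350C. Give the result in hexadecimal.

0x7F5AC

OR each hex digit independently (no carries):
  3|4=7, D|3=F, 0|5=5, A|0=A, C|C=C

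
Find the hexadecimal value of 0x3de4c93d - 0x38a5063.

Subtract column by column in base 16:
  d-3 → a
  3-6 → d (borrow)
  9-0-1 → 8
  c-5 → 7
  4-a → a (borrow)
  e-8-1 → 5
  d-3 → a
  3-0 → 3

0x3a5a78da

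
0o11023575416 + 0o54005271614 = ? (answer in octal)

Add column by column in base 8, right to left:
  6+4 = 2 carry 1
  1+1+1 = 3
  4+6 = 2 carry 1
  5+1+1 = 7
  7+7 = 6 carry 1
  5+2+1 = 0 carry 1
  3+5+1 = 1 carry 1
  2+0+1 = 3
  0+0 = 0
  1+4 = 5
  1+5 = 6

0o65031067232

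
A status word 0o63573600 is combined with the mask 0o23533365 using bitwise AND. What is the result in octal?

AND each oct digit independently (no carries):
  6&2=2, 3&3=3, 5&5=5, 7&3=3, 3&3=3, 6&3=2, 0&6=0, 0&5=0

0o23533200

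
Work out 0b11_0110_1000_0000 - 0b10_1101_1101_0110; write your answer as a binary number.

Subtract column by column in base 2:
  0-0 → 0
  0-1 → 1 (borrow)
  0-1-1 → 0 (borrow)
  0-0-1 → 1 (borrow)
  0-1-1 → 0 (borrow)
  0-0-1 → 1 (borrow)
  0-1-1 → 0 (borrow)
  1-1-1 → 1 (borrow)
  0-1-1 → 0 (borrow)
  1-0-1 → 0
  1-1 → 0
  0-1 → 1 (borrow)
  1-0-1 → 0
  1-1 → 0

0b100010101010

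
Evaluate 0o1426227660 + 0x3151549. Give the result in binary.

0b1111011011100100010011111001

0o1426227660 = 0b1100010110010010111110110000 in binary.
0x3151549 = 0b11000101010001010101001001 in binary.
Add column by column in base 2, right to left:
  0+1 = 1
  0+0 = 0
  0+0 = 0
  0+1 = 1
  1+0 = 1
  1+0 = 1
  0+1 = 1
  1+0 = 1
  1+1 = 0 carry 1
  1+0+1 = 0 carry 1
  1+1+1 = 1 carry 1
  1+0+1 = 0 carry 1
  0+1+1 = 0 carry 1
  1+0+1 = 0 carry 1
  0+0+1 = 1
  0+0 = 0
  1+1 = 0 carry 1
  0+0+1 = 1
  0+1 = 1
  1+0 = 1
  1+1 = 0 carry 1
  0+0+1 = 1
  1+0 = 1
  0+0 = 0
  0+1 = 1
  0+1 = 1
  1+0 = 1
  1+0 = 1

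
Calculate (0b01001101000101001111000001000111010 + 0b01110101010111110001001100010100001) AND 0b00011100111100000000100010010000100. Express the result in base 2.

Add column by column in base 2, right to left:
  0+1 = 1
  1+0 = 1
  0+0 = 0
  1+0 = 1
  1+0 = 1
  1+1 = 0 carry 1
  0+0+1 = 1
  0+1 = 1
  0+0 = 0
  1+0 = 1
  0+0 = 0
  0+1 = 1
  0+1 = 1
  0+0 = 0
  0+0 = 0
  1+1 = 0 carry 1
  1+0+1 = 0 carry 1
  1+0+1 = 0 carry 1
  1+0+1 = 0 carry 1
  0+1+1 = 0 carry 1
  0+1+1 = 0 carry 1
  1+1+1 = 1 carry 1
  0+1+1 = 0 carry 1
  1+1+1 = 1 carry 1
  0+0+1 = 1
  0+1 = 1
  0+0 = 0
  1+1 = 0 carry 1
  0+0+1 = 1
  1+1 = 0 carry 1
  1+0+1 = 0 carry 1
  0+1+1 = 0 carry 1
  0+1+1 = 0 carry 1
  1+1+1 = 1 carry 1
  final carry 1
Sum = 0b11000010011101000000001101011011011; now AND with 0b00011100111100000000100010010000100:
  11000010011101000000001101011011011
& 00011100111100000000100010010000100
= 00000000011100000000000000010000000

0b11100000000000000010000000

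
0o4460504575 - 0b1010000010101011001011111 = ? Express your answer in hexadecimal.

0o4460504575 = 0x24C2897D in hexadecimal.
0b1010000010101011001011111 = 0x141565F in hexadecimal.
Subtract column by column in base 16:
  D-F → E (borrow)
  7-5-1 → 1
  9-6 → 3
  8-5 → 3
  2-1 → 1
  C-4 → 8
  4-1 → 3
  2-0 → 2

0x2381331E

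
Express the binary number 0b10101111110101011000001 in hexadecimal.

0x57eac1

Group the bits into nibbles: 0101 0111 1110 1010 1100 0001 → 57eac1.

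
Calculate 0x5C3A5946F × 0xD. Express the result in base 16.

0x4AEF6889A3

Multiply each base-16 digit by 13, carrying:
  F×13 = 195 → write 3 carry 12
  6×13+12 = 90 → write A carry 5
  4×13+5 = 57 → write 9 carry 3
  9×13+3 = 120 → write 8 carry 7
  5×13+7 = 72 → write 8 carry 4
  A×13+4 = 134 → write 6 carry 8
  3×13+8 = 47 → write F carry 2
  C×13+2 = 158 → write E carry 9
  5×13+9 = 74 → write A carry 4
  remaining carry: 4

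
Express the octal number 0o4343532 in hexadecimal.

Each octal digit is 3 bits: 4=100 3=011 4=100 3=011 5=101 3=011 2=010.
Group the bits into nibbles: 0001 0001 1100 0111 0101 1010 → 11C75A.

0x11C75A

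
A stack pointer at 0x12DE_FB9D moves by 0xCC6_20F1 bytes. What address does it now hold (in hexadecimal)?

Add column by column in base 16, right to left:
  D+1 = E
  9+F = 8 carry 1
  B+0+1 = C
  F+2 = 1 carry 1
  E+6+1 = 5 carry 1
  D+C+1 = A carry 1
  2+C+1 = F
  1+0 = 1

0x1FA51C8E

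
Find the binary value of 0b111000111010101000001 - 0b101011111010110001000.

0b1100111111110111001

Subtract column by column in base 2:
  1-0 → 1
  0-0 → 0
  0-0 → 0
  0-1 → 1 (borrow)
  0-0-1 → 1 (borrow)
  0-0-1 → 1 (borrow)
  1-0-1 → 0
  0-1 → 1 (borrow)
  1-1-1 → 1 (borrow)
  0-0-1 → 1 (borrow)
  1-1-1 → 1 (borrow)
  0-0-1 → 1 (borrow)
  1-1-1 → 1 (borrow)
  1-1-1 → 1 (borrow)
  1-1-1 → 1 (borrow)
  0-1-1 → 0 (borrow)
  0-1-1 → 0 (borrow)
  0-0-1 → 1 (borrow)
  1-1-1 → 1 (borrow)
  1-0-1 → 0
  1-1 → 0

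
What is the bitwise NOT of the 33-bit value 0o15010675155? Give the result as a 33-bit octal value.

Each oct digit d becomes 7−d:
  1→6, 5→2, 0→7, 1→6, 0→7, 6→1, 7→0, 5→2, 1→6, 5→2, 5→2

0o62767102622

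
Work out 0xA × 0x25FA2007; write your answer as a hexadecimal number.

0x17BC54046

Multiply each base-16 digit by 10, carrying:
  7×10 = 70 → write 6 carry 4
  0×10+4 = 4 → write 4
  0×10 = 0 → write 0
  2×10 = 20 → write 4 carry 1
  A×10+1 = 101 → write 5 carry 6
  F×10+6 = 156 → write C carry 9
  5×10+9 = 59 → write B carry 3
  2×10+3 = 23 → write 7 carry 1
  remaining carry: 1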